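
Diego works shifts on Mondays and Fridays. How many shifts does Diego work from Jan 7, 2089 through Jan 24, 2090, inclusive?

Jan 7, 2089 is a Friday.
That's 383 days from start to end, counting both.
383 = 7 × 54 + 5, so there are 54 full weeks plus 5 extra days.
Each full week contributes 2 days from the set (Mon, Fri): 54 × 2 = 108.
The 5 extra days are Fri, Sat, Sun, Mon, Tue — 2 of them qualify.
Total: 108 + 2 = 110.

110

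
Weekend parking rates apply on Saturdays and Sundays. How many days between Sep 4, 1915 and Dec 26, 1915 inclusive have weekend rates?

34

Sep 4, 1915 is a Saturday.
That's 114 days from start to end, counting both.
114 = 7 × 16 + 2, so there are 16 full weeks plus 2 extra days.
Each full week contributes 2 weekend days (Sat, Sun): 16 × 2 = 32.
The 2 extra days are Saturday, Sunday — 2 of them qualify.
Total: 32 + 2 = 34.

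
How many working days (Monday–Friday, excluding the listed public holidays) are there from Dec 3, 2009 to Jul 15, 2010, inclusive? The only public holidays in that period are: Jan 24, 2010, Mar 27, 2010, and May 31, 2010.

Dec 3, 2009 is a Thursday.
From Dec 3, 2009 to Jul 15, 2010 is 225 days inclusive.
225 = 7 × 32 + 1, so there are 32 full weeks plus 1 extra day.
Each full week contributes 5 weekdays (Mon–Fri): 32 × 5 = 160.
The 1 extra day is Thursday — 1 of them qualifies.
Total: 160 + 1 = 161.
Holidays: Jan 24, 2010 (Sun); Mar 27, 2010 (Sat); May 31, 2010 (Mon).
1 of the 3 holidays fall on weekdays; the rest are weekends and were already excluded.
Business days: 161 − 1 = 160.

160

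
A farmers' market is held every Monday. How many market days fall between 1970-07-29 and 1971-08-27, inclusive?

1970-07-29 is a Wednesday.
The range spans 395 days (inclusive of both endpoints).
395 = 7 × 56 + 3, so there are 56 full weeks plus 3 extra days.
Each full week contributes one Monday: 56 so far.
The 3 extra days are Wednesday, Thursday, Friday — none qualify.
Total: 56 + 0 = 56.

56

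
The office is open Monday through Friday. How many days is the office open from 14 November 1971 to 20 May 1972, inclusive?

135 weekdays

14 November 1971 is a Sunday.
The range spans 189 days (inclusive of both endpoints).
189 = 7 × 27, so the span is exactly 27 full weeks.
Each full week contributes 5 weekdays (Mon–Fri): 27 × 5 = 135.
Total: 135.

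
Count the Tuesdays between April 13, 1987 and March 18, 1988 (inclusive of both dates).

April 13, 1987 is a Monday.
That's 341 days from start to end, counting both.
341 = 7 × 48 + 5, so there are 48 full weeks plus 5 extra days.
Each full week contributes one Tuesday: 48 so far.
The 5 extra days are Monday, Tuesday, Wednesday, Thursday, Friday — 1 of them qualifies.
Total: 48 + 1 = 49.

49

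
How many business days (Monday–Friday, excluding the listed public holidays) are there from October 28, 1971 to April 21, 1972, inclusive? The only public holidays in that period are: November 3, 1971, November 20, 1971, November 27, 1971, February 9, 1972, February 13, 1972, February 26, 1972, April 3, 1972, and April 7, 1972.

123

October 28, 1971 is a Thursday.
The range spans 177 days (inclusive of both endpoints).
177 = 7 × 25 + 2, so there are 25 full weeks plus 2 extra days.
Each full week contributes 5 weekdays (Mon–Fri): 25 × 5 = 125.
The 2 extra days are Thu, Fri — 2 of them qualify.
Total: 125 + 2 = 127.
Holidays: November 3, 1971 (Wed); November 20, 1971 (Sat); November 27, 1971 (Sat); February 9, 1972 (Wed); February 13, 1972 (Sun); February 26, 1972 (Sat); April 3, 1972 (Mon); April 7, 1972 (Fri).
4 of the 8 holidays fall on weekdays; the rest are weekends and were already excluded.
Business days: 127 − 4 = 123.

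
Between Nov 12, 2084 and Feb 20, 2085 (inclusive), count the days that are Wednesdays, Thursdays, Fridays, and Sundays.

Nov 12, 2084 is a Sunday.
From Nov 12, 2084 to Feb 20, 2085 is 101 days inclusive.
101 = 7 × 14 + 3, so there are 14 full weeks plus 3 extra days.
Each full week contributes 4 days from the set (Wed, Thu, Fri, Sun): 14 × 4 = 56.
The 3 extra days are Sunday, Monday, Tuesday — 1 of them qualifies.
Total: 56 + 1 = 57.

57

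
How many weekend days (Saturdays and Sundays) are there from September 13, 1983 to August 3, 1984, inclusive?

92

September 13, 1983 is a Tuesday.
The range spans 326 days (inclusive of both endpoints).
326 = 7 × 46 + 4, so there are 46 full weeks plus 4 extra days.
Each full week contributes 2 weekend days (Sat, Sun): 46 × 2 = 92.
The 4 extra days are Tue, Wed, Thu, Fri — none qualify.
Total: 92 + 0 = 92.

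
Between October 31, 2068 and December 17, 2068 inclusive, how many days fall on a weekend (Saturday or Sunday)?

October 31, 2068 is a Wednesday.
The range spans 48 days (inclusive of both endpoints).
48 = 7 × 6 + 6, so there are 6 full weeks plus 6 extra days.
Each full week contributes 2 weekend days (Sat, Sun): 6 × 2 = 12.
The 6 extra days are Wed, Thu, Fri, Sat, Sun, Mon — 2 of them qualify.
Total: 12 + 2 = 14.

14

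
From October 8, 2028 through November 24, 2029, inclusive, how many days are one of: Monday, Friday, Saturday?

October 8, 2028 is a Sunday.
The range spans 413 days (inclusive of both endpoints).
413 = 7 × 59, so the span is exactly 59 full weeks.
Each full week contributes 3 days from the set (Mon, Fri, Sat): 59 × 3 = 177.

177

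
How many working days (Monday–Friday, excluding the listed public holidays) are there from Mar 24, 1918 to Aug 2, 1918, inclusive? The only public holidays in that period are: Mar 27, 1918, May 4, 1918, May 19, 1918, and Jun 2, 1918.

94 working days

Mar 24, 1918 is a Sunday.
The range spans 132 days (inclusive of both endpoints).
132 = 7 × 18 + 6, so there are 18 full weeks plus 6 extra days.
Each full week contributes 5 weekdays (Mon–Fri): 18 × 5 = 90.
The 6 extra days are Sun, Mon, Tue, Wed, Thu, Fri — 5 of them qualify.
Total: 90 + 5 = 95.
Holidays: Mar 27, 1918 (Wed); May 4, 1918 (Sat); May 19, 1918 (Sun); Jun 2, 1918 (Sun).
1 of the 4 holidays fall on weekdays; the rest are weekends and were already excluded.
Business days: 95 − 1 = 94.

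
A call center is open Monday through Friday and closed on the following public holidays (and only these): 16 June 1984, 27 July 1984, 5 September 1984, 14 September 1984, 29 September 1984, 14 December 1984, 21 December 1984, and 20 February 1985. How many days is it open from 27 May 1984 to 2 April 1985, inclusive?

216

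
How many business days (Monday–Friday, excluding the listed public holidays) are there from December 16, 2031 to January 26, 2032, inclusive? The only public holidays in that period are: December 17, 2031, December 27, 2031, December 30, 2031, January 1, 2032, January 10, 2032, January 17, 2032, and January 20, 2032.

26

December 16, 2031 is a Tuesday.
That's 42 days from start to end, counting both.
42 = 7 × 6, so the span is exactly 6 full weeks.
Each full week contributes 5 weekdays (Mon–Fri): 6 × 5 = 30.
Holidays: December 17, 2031 (Wed); December 27, 2031 (Sat); December 30, 2031 (Tue); January 1, 2032 (Thu); January 10, 2032 (Sat); January 17, 2032 (Sat); January 20, 2032 (Tue).
4 of the 7 holidays fall on weekdays; the rest are weekends and were already excluded.
Business days: 30 − 4 = 26.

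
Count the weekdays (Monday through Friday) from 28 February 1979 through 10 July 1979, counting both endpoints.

95

28 February 1979 is a Wednesday.
The range spans 133 days (inclusive of both endpoints).
133 = 7 × 19, so the span is exactly 19 full weeks.
Each full week contributes 5 weekdays (Mon–Fri): 19 × 5 = 95.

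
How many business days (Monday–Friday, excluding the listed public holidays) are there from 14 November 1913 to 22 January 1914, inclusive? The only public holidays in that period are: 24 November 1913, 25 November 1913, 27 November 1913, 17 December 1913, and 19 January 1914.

14 November 1913 is a Friday.
That's 70 days from start to end, counting both.
70 = 7 × 10, so the span is exactly 10 full weeks.
Each full week contributes 5 weekdays (Mon–Fri): 10 × 5 = 50.
Holidays: 24 November 1913 (Mon); 25 November 1913 (Tue); 27 November 1913 (Thu); 17 December 1913 (Wed); 19 January 1914 (Mon).
All 5 holidays fall on weekdays, so subtract 5.
Business days: 50 − 5 = 45.

45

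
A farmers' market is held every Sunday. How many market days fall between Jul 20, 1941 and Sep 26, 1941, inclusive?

Jul 20, 1941 is a Sunday.
That's 69 days from start to end, counting both.
69 = 7 × 9 + 6, so there are 9 full weeks plus 6 extra days.
Each full week contributes one Sunday: 9 so far.
The 6 extra days are Sun, Mon, Tue, Wed, Thu, Fri — 1 of them qualifies.
Total: 9 + 1 = 10.

10 Sundays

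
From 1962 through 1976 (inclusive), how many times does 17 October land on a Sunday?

Day of week of October 17 in each year:
1962: Wed, 1963: Thu, 1964: Sat, 1965: Sun ✓, 1966: Mon, 1967: Tue, 1968: Thu, 1969: Fri, 1970: Sat, 1971: Sun ✓, 1972: Tue, 1973: Wed, 1974: Thu, 1975: Fri, 1976: Sun ✓
Sundays: 1965, 1971, 1976.

3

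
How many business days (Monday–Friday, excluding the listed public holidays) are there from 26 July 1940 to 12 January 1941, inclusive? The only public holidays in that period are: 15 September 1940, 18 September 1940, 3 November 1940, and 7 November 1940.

119 business days

26 July 1940 is a Friday.
From 26 July 1940 to 12 January 1941 is 171 days inclusive.
171 = 7 × 24 + 3, so there are 24 full weeks plus 3 extra days.
Each full week contributes 5 weekdays (Mon–Fri): 24 × 5 = 120.
The 3 extra days are Friday, Saturday, Sunday — 1 of them qualifies.
Total: 120 + 1 = 121.
Holidays: 15 September 1940 (Sun); 18 September 1940 (Wed); 3 November 1940 (Sun); 7 November 1940 (Thu).
2 of the 4 holidays fall on weekdays; the rest are weekends and were already excluded.
Business days: 121 − 2 = 119.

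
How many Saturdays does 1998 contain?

52

January 1, 1998 is a Thursday.
That's 365 days from start to end, counting both.
365 = 7 × 52 + 1, so there are 52 full weeks plus 1 extra day.
Each full week contributes one Saturday: 52 so far.
The 1 extra day is Thu — none qualify.
Total: 52 + 0 = 52.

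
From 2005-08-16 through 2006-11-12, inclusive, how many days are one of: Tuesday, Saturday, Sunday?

195

2005-08-16 is a Tuesday.
From 2005-08-16 to 2006-11-12 is 454 days inclusive.
454 = 7 × 64 + 6, so there are 64 full weeks plus 6 extra days.
Each full week contributes 3 days from the set (Tue, Sat, Sun): 64 × 3 = 192.
The 6 extra days are Tuesday, Wednesday, Thursday, Friday, Saturday, Sunday — 3 of them qualify.
Total: 192 + 3 = 195.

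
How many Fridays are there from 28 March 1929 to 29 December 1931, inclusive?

28 March 1929 is a Thursday.
The range spans 1007 days (inclusive of both endpoints).
1007 = 7 × 143 + 6, so there are 143 full weeks plus 6 extra days.
Each full week contributes one Friday: 143 so far.
The 6 extra days are Thursday, Friday, Saturday, Sunday, Monday, Tuesday — 1 of them qualifies.
Total: 143 + 1 = 144.

144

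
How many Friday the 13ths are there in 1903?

The 13th falls on a Friday when the month's 13th has weekday Fri.
Jan 13 is Tue; Feb 13 is Fri ✓; Mar 13 is Fri ✓; Apr 13 is Mon; May 13 is Wed; Jun 13 is Sat; Jul 13 is Mon; Aug 13 is Thu; Sep 13 is Sun; Oct 13 is Tue; Nov 13 is Fri ✓; Dec 13 is Sun.
Friday the 13ths: Feb, Mar, Nov.

3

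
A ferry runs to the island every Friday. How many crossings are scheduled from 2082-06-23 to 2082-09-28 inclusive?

14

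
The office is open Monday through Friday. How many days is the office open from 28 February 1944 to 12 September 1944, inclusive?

28 February 1944 is a Monday.
The range spans 198 days (inclusive of both endpoints).
198 = 7 × 28 + 2, so there are 28 full weeks plus 2 extra days.
Each full week contributes 5 weekdays (Mon–Fri): 28 × 5 = 140.
The 2 extra days are Mon, Tue — 2 of them qualify.
Total: 140 + 2 = 142.

142 weekdays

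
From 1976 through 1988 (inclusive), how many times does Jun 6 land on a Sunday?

2

Day of week of June 6 in each year:
1976: Sun ✓, 1977: Mon, 1978: Tue, 1979: Wed, 1980: Fri, 1981: Sat, 1982: Sun ✓, 1983: Mon, 1984: Wed, 1985: Thu, 1986: Fri, 1987: Sat, 1988: Mon
Sundays: 1976, 1982.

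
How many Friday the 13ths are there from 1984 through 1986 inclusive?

6

Friday-the-13ths by year:
1984: Jan, Apr, Jul
1985: Sep, Dec
1986: Jun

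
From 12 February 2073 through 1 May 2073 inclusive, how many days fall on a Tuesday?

11 Tuesdays

12 February 2073 is a Sunday.
That's 79 days from start to end, counting both.
79 = 7 × 11 + 2, so there are 11 full weeks plus 2 extra days.
Each full week contributes one Tuesday: 11 so far.
The 2 extra days are Sun, Mon — none qualify.
Total: 11 + 0 = 11.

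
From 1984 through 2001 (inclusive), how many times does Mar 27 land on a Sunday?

2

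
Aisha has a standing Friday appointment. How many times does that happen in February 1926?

February 1, 1926 is a Monday.
The range spans 28 days (inclusive of both endpoints).
28 = 7 × 4, so the span is exactly 4 full weeks.
Each full week contributes one Friday: 4 so far.

4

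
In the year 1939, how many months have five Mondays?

A month has five Mondays exactly when Monday falls within its first (length − 28) days.
Jan: 31 days, starts Sun → 5 of Sun, Mon, Tue ✓
Feb: 28 days, starts Wed → 5 of (none)
Mar: 31 days, starts Wed → 5 of Wed, Thu, Fri
Apr: 30 days, starts Sat → 5 of Sat, Sun
May: 31 days, starts Mon → 5 of Mon, Tue, Wed ✓
Jun: 30 days, starts Thu → 5 of Thu, Fri
Jul: 31 days, starts Sat → 5 of Sat, Sun, Mon ✓
Aug: 31 days, starts Tue → 5 of Tue, Wed, Thu
Sep: 30 days, starts Fri → 5 of Fri, Sat
Oct: 31 days, starts Sun → 5 of Sun, Mon, Tue ✓
Nov: 30 days, starts Wed → 5 of Wed, Thu
Dec: 31 days, starts Fri → 5 of Fri, Sat, Sun
Months with five Mondays: Jan, May, Jul, Oct.

4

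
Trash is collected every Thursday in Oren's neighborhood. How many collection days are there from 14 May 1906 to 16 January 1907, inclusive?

14 May 1906 is a Monday.
The range spans 248 days (inclusive of both endpoints).
248 = 7 × 35 + 3, so there are 35 full weeks plus 3 extra days.
Each full week contributes one Thursday: 35 so far.
The 3 extra days are Monday, Tuesday, Wednesday — none qualify.
Total: 35 + 0 = 35.

35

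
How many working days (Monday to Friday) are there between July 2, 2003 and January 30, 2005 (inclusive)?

July 2, 2003 is a Wednesday.
The range spans 579 days (inclusive of both endpoints).
579 = 7 × 82 + 5, so there are 82 full weeks plus 5 extra days.
Each full week contributes 5 weekdays (Mon–Fri): 82 × 5 = 410.
The 5 extra days are Wednesday, Thursday, Friday, Saturday, Sunday — 3 of them qualify.
Total: 410 + 3 = 413.

413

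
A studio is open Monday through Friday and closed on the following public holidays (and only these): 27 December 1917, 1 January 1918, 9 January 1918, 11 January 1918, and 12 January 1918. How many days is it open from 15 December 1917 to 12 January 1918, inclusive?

15 December 1917 is a Saturday.
The range spans 29 days (inclusive of both endpoints).
29 = 7 × 4 + 1, so there are 4 full weeks plus 1 extra day.
Each full week contributes 5 weekdays (Mon–Fri): 4 × 5 = 20.
The 1 extra day is Saturday — none qualify.
Total: 20 + 0 = 20.
Holidays: 27 December 1917 (Thu); 1 January 1918 (Tue); 9 January 1918 (Wed); 11 January 1918 (Fri); 12 January 1918 (Sat).
4 of the 5 holidays fall on weekdays; the rest are weekends and were already excluded.
Business days: 20 − 4 = 16.

16 business days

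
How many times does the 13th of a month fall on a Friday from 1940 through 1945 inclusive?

10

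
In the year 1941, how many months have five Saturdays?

A month has five Saturdays exactly when Saturday falls within its first (length − 28) days.
Jan: 31 days, starts Wed → 5 of Wed, Thu, Fri
Feb: 28 days, starts Sat → 5 of (none)
Mar: 31 days, starts Sat → 5 of Sat, Sun, Mon ✓
Apr: 30 days, starts Tue → 5 of Tue, Wed
May: 31 days, starts Thu → 5 of Thu, Fri, Sat ✓
Jun: 30 days, starts Sun → 5 of Sun, Mon
Jul: 31 days, starts Tue → 5 of Tue, Wed, Thu
Aug: 31 days, starts Fri → 5 of Fri, Sat, Sun ✓
Sep: 30 days, starts Mon → 5 of Mon, Tue
Oct: 31 days, starts Wed → 5 of Wed, Thu, Fri
Nov: 30 days, starts Sat → 5 of Sat, Sun ✓
Dec: 31 days, starts Mon → 5 of Mon, Tue, Wed
Months with five Saturdays: Mar, May, Aug, Nov.

4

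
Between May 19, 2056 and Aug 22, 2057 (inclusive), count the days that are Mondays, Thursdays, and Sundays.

May 19, 2056 is a Friday.
The range spans 461 days (inclusive of both endpoints).
461 = 7 × 65 + 6, so there are 65 full weeks plus 6 extra days.
Each full week contributes 3 days from the set (Mon, Thu, Sun): 65 × 3 = 195.
The 6 extra days are Friday, Saturday, Sunday, Monday, Tuesday, Wednesday — 2 of them qualify.
Total: 195 + 2 = 197.

197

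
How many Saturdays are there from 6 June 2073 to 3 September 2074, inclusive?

6 June 2073 is a Tuesday.
That's 455 days from start to end, counting both.
455 = 7 × 65, so the span is exactly 65 full weeks.
Each full week contributes one Saturday: 65 so far.

65 Saturdays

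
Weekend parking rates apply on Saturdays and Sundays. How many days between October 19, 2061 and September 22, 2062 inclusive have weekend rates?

96

October 19, 2061 is a Wednesday.
The range spans 339 days (inclusive of both endpoints).
339 = 7 × 48 + 3, so there are 48 full weeks plus 3 extra days.
Each full week contributes 2 weekend days (Sat, Sun): 48 × 2 = 96.
The 3 extra days are Wednesday, Thursday, Friday — none qualify.
Total: 96 + 0 = 96.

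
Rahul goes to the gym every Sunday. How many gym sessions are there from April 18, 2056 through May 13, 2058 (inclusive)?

April 18, 2056 is a Tuesday.
The range spans 756 days (inclusive of both endpoints).
756 = 7 × 108, so the span is exactly 108 full weeks.
Each full week contributes one Sunday: 108 so far.

108 Sundays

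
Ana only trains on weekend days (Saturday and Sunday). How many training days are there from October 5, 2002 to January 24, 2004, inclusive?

October 5, 2002 is a Saturday.
That's 477 days from start to end, counting both.
477 = 7 × 68 + 1, so there are 68 full weeks plus 1 extra day.
Each full week contributes 2 weekend days (Sat, Sun): 68 × 2 = 136.
The 1 extra day is Saturday — 1 of them qualifies.
Total: 136 + 1 = 137.

137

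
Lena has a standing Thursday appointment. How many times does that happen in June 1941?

4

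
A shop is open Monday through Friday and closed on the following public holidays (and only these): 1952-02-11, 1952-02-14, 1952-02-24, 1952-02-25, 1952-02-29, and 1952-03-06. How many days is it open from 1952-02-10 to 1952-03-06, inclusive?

1952-02-10 is a Sunday.
From 1952-02-10 to 1952-03-06 is 26 days inclusive.
26 = 7 × 3 + 5, so there are 3 full weeks plus 5 extra days.
Each full week contributes 5 weekdays (Mon–Fri): 3 × 5 = 15.
The 5 extra days are Sunday, Monday, Tuesday, Wednesday, Thursday — 4 of them qualify.
Total: 15 + 4 = 19.
Holidays: 1952-02-11 (Mon); 1952-02-14 (Thu); 1952-02-24 (Sun); 1952-02-25 (Mon); 1952-02-29 (Fri); 1952-03-06 (Thu).
5 of the 6 holidays fall on weekdays; the rest are weekends and were already excluded.
Business days: 19 − 5 = 14.

14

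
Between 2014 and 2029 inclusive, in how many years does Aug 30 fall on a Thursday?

2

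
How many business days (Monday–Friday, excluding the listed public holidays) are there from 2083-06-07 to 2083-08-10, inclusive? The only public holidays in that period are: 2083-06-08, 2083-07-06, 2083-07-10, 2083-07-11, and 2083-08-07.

2083-06-07 is a Monday.
From 2083-06-07 to 2083-08-10 is 65 days inclusive.
65 = 7 × 9 + 2, so there are 9 full weeks plus 2 extra days.
Each full week contributes 5 weekdays (Mon–Fri): 9 × 5 = 45.
The 2 extra days are Monday, Tuesday — 2 of them qualify.
Total: 45 + 2 = 47.
Holidays: 2083-06-08 (Tue); 2083-07-06 (Tue); 2083-07-10 (Sat); 2083-07-11 (Sun); 2083-08-07 (Sat).
2 of the 5 holidays fall on weekdays; the rest are weekends and were already excluded.
Business days: 47 − 2 = 45.

45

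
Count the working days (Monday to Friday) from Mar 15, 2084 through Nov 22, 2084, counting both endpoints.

181 weekdays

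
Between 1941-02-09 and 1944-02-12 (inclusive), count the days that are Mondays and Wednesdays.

1941-02-09 is a Sunday.
The range spans 1099 days (inclusive of both endpoints).
1099 = 7 × 157, so the span is exactly 157 full weeks.
Each full week contributes 2 days from the set (Mon, Wed): 157 × 2 = 314.
Total: 314.

314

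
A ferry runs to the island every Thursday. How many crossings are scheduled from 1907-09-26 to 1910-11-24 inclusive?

1907-09-26 is a Thursday.
That's 1156 days from start to end, counting both.
1156 = 7 × 165 + 1, so there are 165 full weeks plus 1 extra day.
Each full week contributes one Thursday: 165 so far.
The 1 extra day is Thu — 1 of them qualifies.
Total: 165 + 1 = 166.

166 Thursdays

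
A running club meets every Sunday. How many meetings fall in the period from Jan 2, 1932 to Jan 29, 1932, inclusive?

4

Jan 2, 1932 is a Saturday.
The range spans 28 days (inclusive of both endpoints).
28 = 7 × 4, so the span is exactly 4 full weeks.
Each full week contributes one Sunday: 4 so far.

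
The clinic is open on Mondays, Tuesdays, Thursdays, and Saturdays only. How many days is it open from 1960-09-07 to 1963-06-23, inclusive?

582

1960-09-07 is a Wednesday.
From 1960-09-07 to 1963-06-23 is 1020 days inclusive.
1020 = 7 × 145 + 5, so there are 145 full weeks plus 5 extra days.
Each full week contributes 4 days from the set (Mon, Tue, Thu, Sat): 145 × 4 = 580.
The 5 extra days are Wednesday, Thursday, Friday, Saturday, Sunday — 2 of them qualify.
Total: 580 + 2 = 582.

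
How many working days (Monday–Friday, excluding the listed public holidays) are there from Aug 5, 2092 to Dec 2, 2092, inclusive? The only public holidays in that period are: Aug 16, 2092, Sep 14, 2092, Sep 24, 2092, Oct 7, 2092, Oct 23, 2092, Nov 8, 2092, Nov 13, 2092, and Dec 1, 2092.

81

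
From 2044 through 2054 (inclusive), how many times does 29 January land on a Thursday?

1

Day of week of January 29 in each year:
2044: Fri, 2045: Sun, 2046: Mon, 2047: Tue, 2048: Wed, 2049: Fri, 2050: Sat, 2051: Sun, 2052: Mon, 2053: Wed, 2054: Thu ✓
Thursdays: 2054.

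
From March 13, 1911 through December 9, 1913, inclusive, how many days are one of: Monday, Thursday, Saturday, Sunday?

March 13, 1911 is a Monday.
The range spans 1003 days (inclusive of both endpoints).
1003 = 7 × 143 + 2, so there are 143 full weeks plus 2 extra days.
Each full week contributes 4 days from the set (Mon, Thu, Sat, Sun): 143 × 4 = 572.
The 2 extra days are Mon, Tue — 1 of them qualifies.
Total: 572 + 1 = 573.

573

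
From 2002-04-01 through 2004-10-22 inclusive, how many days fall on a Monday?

2002-04-01 is a Monday.
That's 936 days from start to end, counting both.
936 = 7 × 133 + 5, so there are 133 full weeks plus 5 extra days.
Each full week contributes one Monday: 133 so far.
The 5 extra days are Monday, Tuesday, Wednesday, Thursday, Friday — 1 of them qualifies.
Total: 133 + 1 = 134.

134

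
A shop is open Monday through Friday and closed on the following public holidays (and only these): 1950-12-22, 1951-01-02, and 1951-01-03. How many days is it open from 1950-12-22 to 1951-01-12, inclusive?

13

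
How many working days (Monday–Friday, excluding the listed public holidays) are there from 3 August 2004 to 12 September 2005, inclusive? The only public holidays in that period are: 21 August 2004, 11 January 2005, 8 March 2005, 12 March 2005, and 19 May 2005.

287 working days

3 August 2004 is a Tuesday.
From 3 August 2004 to 12 September 2005 is 406 days inclusive.
406 = 7 × 58, so the span is exactly 58 full weeks.
Each full week contributes 5 weekdays (Mon–Fri): 58 × 5 = 290.
Total: 290.
Holidays: 21 August 2004 (Sat); 11 January 2005 (Tue); 8 March 2005 (Tue); 12 March 2005 (Sat); 19 May 2005 (Thu).
3 of the 5 holidays fall on weekdays; the rest are weekends and were already excluded.
Business days: 290 − 3 = 287.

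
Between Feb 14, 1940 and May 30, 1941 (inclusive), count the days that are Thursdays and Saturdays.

135

Feb 14, 1940 is a Wednesday.
The range spans 472 days (inclusive of both endpoints).
472 = 7 × 67 + 3, so there are 67 full weeks plus 3 extra days.
Each full week contributes 2 days from the set (Thu, Sat): 67 × 2 = 134.
The 3 extra days are Wed, Thu, Fri — 1 of them qualifies.
Total: 134 + 1 = 135.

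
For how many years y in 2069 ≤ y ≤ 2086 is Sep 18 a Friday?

3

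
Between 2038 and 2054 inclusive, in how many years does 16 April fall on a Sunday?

Day of week of April 16 in each year:
2038: Fri, 2039: Sat, 2040: Mon, 2041: Tue, 2042: Wed, 2043: Thu, 2044: Sat, 2045: Sun ✓, 2046: Mon, 2047: Tue, 2048: Thu, 2049: Fri, 2050: Sat, 2051: Sun ✓, 2052: Tue, 2053: Wed, 2054: Thu
Sundays: 2045, 2051.

2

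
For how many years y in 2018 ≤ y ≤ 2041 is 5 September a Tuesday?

3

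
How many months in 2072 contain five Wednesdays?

A month has five Wednesdays exactly when Wednesday falls within its first (length − 28) days.
Jan: 31 days, starts Fri → 5 of Fri, Sat, Sun
Feb: 29 days, starts Mon → 5 of Mon
Mar: 31 days, starts Tue → 5 of Tue, Wed, Thu ✓
Apr: 30 days, starts Fri → 5 of Fri, Sat
May: 31 days, starts Sun → 5 of Sun, Mon, Tue
Jun: 30 days, starts Wed → 5 of Wed, Thu ✓
Jul: 31 days, starts Fri → 5 of Fri, Sat, Sun
Aug: 31 days, starts Mon → 5 of Mon, Tue, Wed ✓
Sep: 30 days, starts Thu → 5 of Thu, Fri
Oct: 31 days, starts Sat → 5 of Sat, Sun, Mon
Nov: 30 days, starts Tue → 5 of Tue, Wed ✓
Dec: 31 days, starts Thu → 5 of Thu, Fri, Sat
Months with five Wednesdays: Mar, Jun, Aug, Nov.

4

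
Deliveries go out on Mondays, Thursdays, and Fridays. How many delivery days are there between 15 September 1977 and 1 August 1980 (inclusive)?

452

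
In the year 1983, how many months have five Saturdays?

5

A month has five Saturdays exactly when Saturday falls within its first (length − 28) days.
Jan: 31 days, starts Sat → 5 of Sat, Sun, Mon ✓
Feb: 28 days, starts Tue → 5 of (none)
Mar: 31 days, starts Tue → 5 of Tue, Wed, Thu
Apr: 30 days, starts Fri → 5 of Fri, Sat ✓
May: 31 days, starts Sun → 5 of Sun, Mon, Tue
Jun: 30 days, starts Wed → 5 of Wed, Thu
Jul: 31 days, starts Fri → 5 of Fri, Sat, Sun ✓
Aug: 31 days, starts Mon → 5 of Mon, Tue, Wed
Sep: 30 days, starts Thu → 5 of Thu, Fri
Oct: 31 days, starts Sat → 5 of Sat, Sun, Mon ✓
Nov: 30 days, starts Tue → 5 of Tue, Wed
Dec: 31 days, starts Thu → 5 of Thu, Fri, Sat ✓
Months with five Saturdays: Jan, Apr, Jul, Oct, Dec.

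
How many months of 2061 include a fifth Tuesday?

A month has five Tuesdays exactly when Tuesday falls within its first (length − 28) days.
Jan: 31 days, starts Sat → 5 of Sat, Sun, Mon
Feb: 28 days, starts Tue → 5 of (none)
Mar: 31 days, starts Tue → 5 of Tue, Wed, Thu ✓
Apr: 30 days, starts Fri → 5 of Fri, Sat
May: 31 days, starts Sun → 5 of Sun, Mon, Tue ✓
Jun: 30 days, starts Wed → 5 of Wed, Thu
Jul: 31 days, starts Fri → 5 of Fri, Sat, Sun
Aug: 31 days, starts Mon → 5 of Mon, Tue, Wed ✓
Sep: 30 days, starts Thu → 5 of Thu, Fri
Oct: 31 days, starts Sat → 5 of Sat, Sun, Mon
Nov: 30 days, starts Tue → 5 of Tue, Wed ✓
Dec: 31 days, starts Thu → 5 of Thu, Fri, Sat
Months with five Tuesdays: Mar, May, Aug, Nov.

4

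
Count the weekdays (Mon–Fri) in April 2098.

Apr 1, 2098 is a Tuesday.
From Apr 1, 2098 to Apr 30, 2098 is 30 days inclusive.
30 = 7 × 4 + 2, so there are 4 full weeks plus 2 extra days.
Each full week contributes 5 weekdays (Mon–Fri): 4 × 5 = 20.
The 2 extra days are Tue, Wed — 2 of them qualify.
Total: 20 + 2 = 22.

22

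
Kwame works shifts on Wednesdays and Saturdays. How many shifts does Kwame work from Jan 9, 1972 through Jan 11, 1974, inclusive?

209

Jan 9, 1972 is a Sunday.
From Jan 9, 1972 to Jan 11, 1974 is 734 days inclusive.
734 = 7 × 104 + 6, so there are 104 full weeks plus 6 extra days.
Each full week contributes 2 days from the set (Wed, Sat): 104 × 2 = 208.
The 6 extra days are Sunday, Monday, Tuesday, Wednesday, Thursday, Friday — 1 of them qualifies.
Total: 208 + 1 = 209.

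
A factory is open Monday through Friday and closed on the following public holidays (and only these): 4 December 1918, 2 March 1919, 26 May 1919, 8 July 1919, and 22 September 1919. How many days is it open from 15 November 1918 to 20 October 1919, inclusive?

238 working days

15 November 1918 is a Friday.
From 15 November 1918 to 20 October 1919 is 340 days inclusive.
340 = 7 × 48 + 4, so there are 48 full weeks plus 4 extra days.
Each full week contributes 5 weekdays (Mon–Fri): 48 × 5 = 240.
The 4 extra days are Fri, Sat, Sun, Mon — 2 of them qualify.
Total: 240 + 2 = 242.
Holidays: 4 December 1918 (Wed); 2 March 1919 (Sun); 26 May 1919 (Mon); 8 July 1919 (Tue); 22 September 1919 (Mon).
4 of the 5 holidays fall on weekdays; the rest are weekends and were already excluded.
Business days: 242 − 4 = 238.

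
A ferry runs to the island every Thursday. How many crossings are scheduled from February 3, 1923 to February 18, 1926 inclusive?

159 Thursdays

February 3, 1923 is a Saturday.
From February 3, 1923 to February 18, 1926 is 1112 days inclusive.
1112 = 7 × 158 + 6, so there are 158 full weeks plus 6 extra days.
Each full week contributes one Thursday: 158 so far.
The 6 extra days are Sat, Sun, Mon, Tue, Wed, Thu — 1 of them qualifies.
Total: 158 + 1 = 159.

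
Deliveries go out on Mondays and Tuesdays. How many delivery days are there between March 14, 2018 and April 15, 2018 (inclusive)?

March 14, 2018 is a Wednesday.
That's 33 days from start to end, counting both.
33 = 7 × 4 + 5, so there are 4 full weeks plus 5 extra days.
Each full week contributes 2 days from the set (Mon, Tue): 4 × 2 = 8.
The 5 extra days are Wed, Thu, Fri, Sat, Sun — none qualify.
Total: 8 + 0 = 8.

8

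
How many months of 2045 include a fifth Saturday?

4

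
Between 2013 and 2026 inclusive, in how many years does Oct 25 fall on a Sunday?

Day of week of October 25 in each year:
2013: Fri, 2014: Sat, 2015: Sun ✓, 2016: Tue, 2017: Wed, 2018: Thu, 2019: Fri, 2020: Sun ✓, 2021: Mon, 2022: Tue, 2023: Wed, 2024: Fri, 2025: Sat, 2026: Sun ✓
Sundays: 2015, 2020, 2026.

3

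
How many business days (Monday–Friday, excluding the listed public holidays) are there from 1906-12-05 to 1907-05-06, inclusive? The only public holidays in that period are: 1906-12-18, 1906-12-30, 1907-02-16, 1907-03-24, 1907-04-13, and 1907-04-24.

1906-12-05 is a Wednesday.
The range spans 153 days (inclusive of both endpoints).
153 = 7 × 21 + 6, so there are 21 full weeks plus 6 extra days.
Each full week contributes 5 weekdays (Mon–Fri): 21 × 5 = 105.
The 6 extra days are Wednesday, Thursday, Friday, Saturday, Sunday, Monday — 4 of them qualify.
Total: 105 + 4 = 109.
Holidays: 1906-12-18 (Tue); 1906-12-30 (Sun); 1907-02-16 (Sat); 1907-03-24 (Sun); 1907-04-13 (Sat); 1907-04-24 (Wed).
2 of the 6 holidays fall on weekdays; the rest are weekends and were already excluded.
Business days: 109 − 2 = 107.

107 business days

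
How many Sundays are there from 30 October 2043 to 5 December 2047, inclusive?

30 October 2043 is a Friday.
The range spans 1498 days (inclusive of both endpoints).
1498 = 7 × 214, so the span is exactly 214 full weeks.
Each full week contributes one Sunday: 214 so far.
Total: 214.

214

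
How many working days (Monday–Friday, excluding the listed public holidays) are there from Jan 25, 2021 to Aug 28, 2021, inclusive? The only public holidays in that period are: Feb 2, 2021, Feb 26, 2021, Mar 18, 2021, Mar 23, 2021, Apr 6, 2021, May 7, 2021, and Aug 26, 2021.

148

Jan 25, 2021 is a Monday.
That's 216 days from start to end, counting both.
216 = 7 × 30 + 6, so there are 30 full weeks plus 6 extra days.
Each full week contributes 5 weekdays (Mon–Fri): 30 × 5 = 150.
The 6 extra days are Monday, Tuesday, Wednesday, Thursday, Friday, Saturday — 5 of them qualify.
Total: 150 + 5 = 155.
Holidays: Feb 2, 2021 (Tue); Feb 26, 2021 (Fri); Mar 18, 2021 (Thu); Mar 23, 2021 (Tue); Apr 6, 2021 (Tue); May 7, 2021 (Fri); Aug 26, 2021 (Thu).
All 7 holidays fall on weekdays, so subtract 7.
Business days: 155 − 7 = 148.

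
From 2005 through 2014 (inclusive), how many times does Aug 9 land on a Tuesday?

Day of week of August 9 in each year:
2005: Tue ✓, 2006: Wed, 2007: Thu, 2008: Sat, 2009: Sun, 2010: Mon, 2011: Tue ✓, 2012: Thu, 2013: Fri, 2014: Sat
Tuesdays: 2005, 2011.

2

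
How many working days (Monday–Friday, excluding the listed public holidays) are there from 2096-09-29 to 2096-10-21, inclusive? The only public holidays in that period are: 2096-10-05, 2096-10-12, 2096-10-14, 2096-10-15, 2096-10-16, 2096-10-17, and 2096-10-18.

9

2096-09-29 is a Saturday.
The range spans 23 days (inclusive of both endpoints).
23 = 7 × 3 + 2, so there are 3 full weeks plus 2 extra days.
Each full week contributes 5 weekdays (Mon–Fri): 3 × 5 = 15.
The 2 extra days are Saturday, Sunday — none qualify.
Total: 15 + 0 = 15.
Holidays: 2096-10-05 (Fri); 2096-10-12 (Fri); 2096-10-14 (Sun); 2096-10-15 (Mon); 2096-10-16 (Tue); 2096-10-17 (Wed); 2096-10-18 (Thu).
6 of the 7 holidays fall on weekdays; the rest are weekends and were already excluded.
Business days: 15 − 6 = 9.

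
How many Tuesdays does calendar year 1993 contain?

52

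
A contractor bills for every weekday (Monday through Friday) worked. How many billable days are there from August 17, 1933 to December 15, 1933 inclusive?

August 17, 1933 is a Thursday.
From August 17, 1933 to December 15, 1933 is 121 days inclusive.
121 = 7 × 17 + 2, so there are 17 full weeks plus 2 extra days.
Each full week contributes 5 weekdays (Mon–Fri): 17 × 5 = 85.
The 2 extra days are Thu, Fri — 2 of them qualify.
Total: 85 + 2 = 87.

87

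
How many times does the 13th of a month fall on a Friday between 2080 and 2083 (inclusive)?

Friday-the-13ths by year:
2080: Sep, Dec
2081: Jun
2082: Feb, Mar, Nov
2083: Aug

7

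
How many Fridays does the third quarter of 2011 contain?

Jul 1, 2011 is a Friday.
The range spans 92 days (inclusive of both endpoints).
92 = 7 × 13 + 1, so there are 13 full weeks plus 1 extra day.
Each full week contributes one Friday: 13 so far.
The 1 extra day is Fri — 1 of them qualifies.
Total: 13 + 1 = 14.

14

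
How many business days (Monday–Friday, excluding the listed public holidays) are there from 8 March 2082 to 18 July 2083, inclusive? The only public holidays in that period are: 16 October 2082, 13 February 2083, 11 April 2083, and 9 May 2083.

354 business days

8 March 2082 is a Sunday.
From 8 March 2082 to 18 July 2083 is 498 days inclusive.
498 = 7 × 71 + 1, so there are 71 full weeks plus 1 extra day.
Each full week contributes 5 weekdays (Mon–Fri): 71 × 5 = 355.
The 1 extra day is Sun — none qualify.
Total: 355 + 0 = 355.
Holidays: 16 October 2082 (Fri); 13 February 2083 (Sat); 11 April 2083 (Sun); 9 May 2083 (Sun).
1 of the 4 holidays fall on weekdays; the rest are weekends and were already excluded.
Business days: 355 − 1 = 354.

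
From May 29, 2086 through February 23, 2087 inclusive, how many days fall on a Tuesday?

38 Tuesdays

May 29, 2086 is a Wednesday.
That's 271 days from start to end, counting both.
271 = 7 × 38 + 5, so there are 38 full weeks plus 5 extra days.
Each full week contributes one Tuesday: 38 so far.
The 5 extra days are Wednesday, Thursday, Friday, Saturday, Sunday — none qualify.
Total: 38 + 0 = 38.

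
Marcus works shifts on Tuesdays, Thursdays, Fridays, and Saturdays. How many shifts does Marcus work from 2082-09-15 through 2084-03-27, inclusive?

320

2082-09-15 is a Tuesday.
The range spans 560 days (inclusive of both endpoints).
560 = 7 × 80, so the span is exactly 80 full weeks.
Each full week contributes 4 days from the set (Tue, Thu, Fri, Sat): 80 × 4 = 320.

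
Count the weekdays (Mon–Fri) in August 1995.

23

August 1, 1995 is a Tuesday.
From August 1, 1995 to August 31, 1995 is 31 days inclusive.
31 = 7 × 4 + 3, so there are 4 full weeks plus 3 extra days.
Each full week contributes 5 weekdays (Mon–Fri): 4 × 5 = 20.
The 3 extra days are Tue, Wed, Thu — 3 of them qualify.
Total: 20 + 3 = 23.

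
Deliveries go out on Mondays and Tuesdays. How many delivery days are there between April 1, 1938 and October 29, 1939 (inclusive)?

164

April 1, 1938 is a Friday.
That's 577 days from start to end, counting both.
577 = 7 × 82 + 3, so there are 82 full weeks plus 3 extra days.
Each full week contributes 2 days from the set (Mon, Tue): 82 × 2 = 164.
The 3 extra days are Friday, Saturday, Sunday — none qualify.
Total: 164 + 0 = 164.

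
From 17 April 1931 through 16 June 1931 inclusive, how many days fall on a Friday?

9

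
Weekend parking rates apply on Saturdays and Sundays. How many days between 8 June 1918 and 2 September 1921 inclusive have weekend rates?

338

8 June 1918 is a Saturday.
The range spans 1183 days (inclusive of both endpoints).
1183 = 7 × 169, so the span is exactly 169 full weeks.
Each full week contributes 2 weekend days (Sat, Sun): 169 × 2 = 338.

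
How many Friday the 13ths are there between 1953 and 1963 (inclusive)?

21

Friday-the-13ths by year:
1953: Feb, Mar, Nov
1954: Aug
1955: May
1956: Jan, Apr, Jul
1957: Sep, Dec
1958: Jun
1959: Feb, Mar, Nov
1960: May
1961: Jan, Oct
1962: Apr, Jul
1963: Sep, Dec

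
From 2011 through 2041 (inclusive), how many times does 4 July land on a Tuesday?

4

Day of week of July 4 in each year:
2011: Mon, 2012: Wed, 2013: Thu, 2014: Fri, 2015: Sat, 2016: Mon, 2017: Tue ✓, 2018: Wed, 2019: Thu, 2020: Sat, 2021: Sun, 2022: Mon, 2023: Tue ✓, 2024: Thu, 2025: Fri, 2026: Sat, 2027: Sun, 2028: Tue ✓, 2029: Wed, 2030: Thu, 2031: Fri, 2032: Sun, 2033: Mon, 2034: Tue ✓, 2035: Wed, 2036: Fri, 2037: Sat, 2038: Sun, 2039: Mon, 2040: Wed, 2041: Thu
Tuesdays: 2017, 2023, 2028, 2034.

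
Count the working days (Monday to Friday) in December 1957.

22

1957-12-01 is a Sunday.
That's 31 days from start to end, counting both.
31 = 7 × 4 + 3, so there are 4 full weeks plus 3 extra days.
Each full week contributes 5 weekdays (Mon–Fri): 4 × 5 = 20.
The 3 extra days are Sun, Mon, Tue — 2 of them qualify.
Total: 20 + 2 = 22.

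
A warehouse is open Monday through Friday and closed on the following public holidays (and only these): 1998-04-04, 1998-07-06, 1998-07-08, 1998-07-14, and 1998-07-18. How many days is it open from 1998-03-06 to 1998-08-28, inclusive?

123 working days

1998-03-06 is a Friday.
The range spans 176 days (inclusive of both endpoints).
176 = 7 × 25 + 1, so there are 25 full weeks plus 1 extra day.
Each full week contributes 5 weekdays (Mon–Fri): 25 × 5 = 125.
The 1 extra day is Friday — 1 of them qualifies.
Total: 125 + 1 = 126.
Holidays: 1998-04-04 (Sat); 1998-07-06 (Mon); 1998-07-08 (Wed); 1998-07-14 (Tue); 1998-07-18 (Sat).
3 of the 5 holidays fall on weekdays; the rest are weekends and were already excluded.
Business days: 126 − 3 = 123.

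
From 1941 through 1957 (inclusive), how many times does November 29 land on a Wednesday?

Day of week of November 29 in each year:
1941: Sat, 1942: Sun, 1943: Mon, 1944: Wed ✓, 1945: Thu, 1946: Fri, 1947: Sat, 1948: Mon, 1949: Tue, 1950: Wed ✓, 1951: Thu, 1952: Sat, 1953: Sun, 1954: Mon, 1955: Tue, 1956: Thu, 1957: Fri
Wednesdays: 1944, 1950.

2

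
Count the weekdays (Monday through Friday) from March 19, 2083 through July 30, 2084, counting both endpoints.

March 19, 2083 is a Friday.
The range spans 500 days (inclusive of both endpoints).
500 = 7 × 71 + 3, so there are 71 full weeks plus 3 extra days.
Each full week contributes 5 weekdays (Mon–Fri): 71 × 5 = 355.
The 3 extra days are Friday, Saturday, Sunday — 1 of them qualifies.
Total: 355 + 1 = 356.

356 weekdays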